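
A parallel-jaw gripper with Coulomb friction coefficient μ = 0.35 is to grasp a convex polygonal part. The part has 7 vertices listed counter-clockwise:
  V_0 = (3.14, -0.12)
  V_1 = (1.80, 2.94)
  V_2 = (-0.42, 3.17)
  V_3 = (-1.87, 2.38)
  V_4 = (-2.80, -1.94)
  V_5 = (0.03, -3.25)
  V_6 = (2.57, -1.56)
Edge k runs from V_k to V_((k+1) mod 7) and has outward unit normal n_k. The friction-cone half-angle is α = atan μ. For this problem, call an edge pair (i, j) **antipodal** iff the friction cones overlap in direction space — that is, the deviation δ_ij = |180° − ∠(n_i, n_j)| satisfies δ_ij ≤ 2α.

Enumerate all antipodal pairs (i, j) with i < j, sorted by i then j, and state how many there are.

count = 4; pairs: (0,3), (1,4), (2,5), (3,6)

α = atan 0.35 = 19.29°;  2α = 38.58°
n_0 = (+0.9160, +0.4011)
n_1 = (+0.1031, +0.9947)
n_2 = (-0.4784, +0.8781)
n_3 = (-0.9776, +0.2105)
n_4 = (-0.4201, -0.9075)
n_5 = (+0.5539, -0.8326)
n_6 = (+0.9298, -0.3680)
  (0,1): δ = 119.56°  ·
  (0,2): δ = 85.07°  ·
  (0,3): δ = 35.80°  ✓
  (0,4): δ = 41.51°  ·
  (0,5): δ = 99.99°  ·
  (0,6): δ = 134.76°  ·
  (1,2): δ = 145.50°  ·
  (1,3): δ = 96.23°  ·
  (1,4): δ = 18.92°  ✓
  (1,5): δ = 39.55°  ·
  (1,6): δ = 74.32°  ·
  (2,3): δ = 130.73°  ·
  (2,4): δ = 53.42°  ·
  (2,5): δ = 5.06°  ✓
  (2,6): δ = 39.82°  ·
  (3,4): δ = 102.69°  ·
  (3,5): δ = 44.21°  ·
  (3,6): δ = 9.45°  ✓
  (4,5): δ = 121.52°  ·
  (4,6): δ = 86.76°  ·
  (5,6): δ = 145.23°  ·
antipodal pairs: 4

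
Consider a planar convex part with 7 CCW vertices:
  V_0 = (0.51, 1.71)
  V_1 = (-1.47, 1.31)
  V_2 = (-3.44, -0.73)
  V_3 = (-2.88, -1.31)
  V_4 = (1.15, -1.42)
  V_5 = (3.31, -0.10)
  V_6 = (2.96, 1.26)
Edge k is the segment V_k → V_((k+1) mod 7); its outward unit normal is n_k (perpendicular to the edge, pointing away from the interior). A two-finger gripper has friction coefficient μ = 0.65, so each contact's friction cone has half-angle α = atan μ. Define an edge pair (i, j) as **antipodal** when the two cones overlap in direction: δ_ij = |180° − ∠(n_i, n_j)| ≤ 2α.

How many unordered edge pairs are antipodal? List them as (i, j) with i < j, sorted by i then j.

count = 10; pairs: (0,2), (0,3), (0,4), (1,3), (1,4), (1,5), (2,5), (2,6), (3,6), (4,6)

α = atan 0.65 = 33.02°;  2α = 66.05°
n_0 = (-0.1980, +0.9802)
n_1 = (-0.7193, +0.6947)
n_2 = (-0.7194, -0.6946)
n_3 = (-0.0273, -0.9996)
n_4 = (+0.5215, -0.8533)
n_5 = (+0.9684, +0.2492)
n_6 = (+0.1807, +0.9835)
  (0,1): δ = 145.42°  ·
  (0,2): δ = 57.43°  ✓
  (0,3): δ = 12.98°  ✓
  (0,4): δ = 20.01°  ✓
  (0,5): δ = 93.01°  ·
  (0,6): δ = 158.17°  ·
  (1,2): δ = 92.01°  ·
  (1,3): δ = 47.56°  ✓
  (1,4): δ = 14.57°  ✓
  (1,5): δ = 58.43°  ✓
  (1,6): δ = 123.59°  ·
  (2,3): δ = 135.56°  ·
  (2,4): δ = 102.57°  ·
  (2,5): δ = 29.56°  ✓
  (2,6): δ = 35.60°  ✓
  (3,4): δ = 147.01°  ·
  (3,5): δ = 74.00°  ·
  (3,6): δ = 8.84°  ✓
  (4,5): δ = 107.00°  ·
  (4,6): δ = 41.84°  ✓
  (5,6): δ = 114.84°  ·
antipodal pairs: 10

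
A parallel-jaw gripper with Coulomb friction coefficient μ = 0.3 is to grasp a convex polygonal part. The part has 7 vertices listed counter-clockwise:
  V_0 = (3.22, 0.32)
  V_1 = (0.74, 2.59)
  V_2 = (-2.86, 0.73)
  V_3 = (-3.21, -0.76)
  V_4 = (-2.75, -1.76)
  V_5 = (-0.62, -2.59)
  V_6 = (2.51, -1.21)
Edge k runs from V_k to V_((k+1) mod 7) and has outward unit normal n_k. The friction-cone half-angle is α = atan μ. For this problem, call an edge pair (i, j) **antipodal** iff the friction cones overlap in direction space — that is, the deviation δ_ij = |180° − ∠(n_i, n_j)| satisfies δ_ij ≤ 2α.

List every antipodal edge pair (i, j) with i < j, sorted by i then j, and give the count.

count = 4; pairs: (0,3), (0,4), (1,5), (2,6)

α = atan 0.3 = 16.70°;  2α = 33.40°
n_0 = (+0.6752, +0.7376)
n_1 = (-0.4590, +0.8884)
n_2 = (-0.9735, +0.2287)
n_3 = (-0.9085, -0.4179)
n_4 = (-0.3631, -0.9318)
n_5 = (+0.4034, -0.9150)
n_6 = (+0.9071, -0.4209)
  (0,1): δ = 110.21°  ·
  (0,2): δ = 60.75°  ·
  (0,3): δ = 22.83°  ✓
  (0,4): δ = 21.18°  ✓
  (0,5): δ = 66.26°  ·
  (0,6): δ = 107.57°  ·
  (1,2): δ = 130.54°  ·
  (1,3): δ = 92.62°  ·
  (1,4): δ = 48.61°  ·
  (1,5): δ = 3.53°  ✓
  (1,6): δ = 37.78°  ·
  (2,3): δ = 142.08°  ·
  (2,4): δ = 98.07°  ·
  (2,5): δ = 52.99°  ·
  (2,6): δ = 11.67°  ✓
  (3,4): δ = 135.99°  ·
  (3,5): δ = 90.91°  ·
  (3,6): δ = 49.60°  ·
  (4,5): δ = 134.92°  ·
  (4,6): δ = 93.60°  ·
  (5,6): δ = 138.69°  ·
antipodal pairs: 4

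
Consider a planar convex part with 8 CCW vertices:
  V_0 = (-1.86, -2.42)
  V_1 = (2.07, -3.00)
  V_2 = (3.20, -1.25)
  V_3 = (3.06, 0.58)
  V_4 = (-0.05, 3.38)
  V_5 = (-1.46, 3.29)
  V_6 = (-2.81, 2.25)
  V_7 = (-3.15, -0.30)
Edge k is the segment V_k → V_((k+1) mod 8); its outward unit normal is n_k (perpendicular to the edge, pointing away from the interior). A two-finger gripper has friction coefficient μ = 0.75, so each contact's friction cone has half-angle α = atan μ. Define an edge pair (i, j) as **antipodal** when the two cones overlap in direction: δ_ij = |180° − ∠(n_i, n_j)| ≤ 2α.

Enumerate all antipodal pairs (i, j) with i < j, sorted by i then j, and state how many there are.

α = atan 0.75 = 36.87°;  2α = 73.74°
n_0 = (-0.1460, -0.9893)
n_1 = (+0.8401, -0.5425)
n_2 = (+0.9971, +0.0763)
n_3 = (+0.6691, +0.7432)
n_4 = (-0.0637, +0.9980)
n_5 = (-0.6103, +0.7922)
n_6 = (-0.9912, +0.1322)
n_7 = (-0.8543, -0.5198)
  (0,1): δ = 114.46°  ·
  (0,2): δ = 77.23°  ·
  (0,3): δ = 33.60°  ✓
  (0,4): δ = 12.05°  ✓
  (0,5): δ = 46.00°  ✓
  (0,6): δ = 90.80°  ·
  (0,7): δ = 129.72°  ·
  (1,2): δ = 142.77°  ·
  (1,3): δ = 99.15°  ·
  (1,4): δ = 53.50°  ✓
  (1,5): δ = 19.54°  ✓
  (1,6): δ = 25.26°  ✓
  (1,7): δ = 64.17°  ✓
  (2,3): δ = 136.37°  ·
  (2,4): δ = 90.72°  ·
  (2,5): δ = 56.77°  ✓
  (2,6): δ = 11.97°  ✓
  (2,7): δ = 26.95°  ✓
  (3,4): δ = 134.35°  ·
  (3,5): δ = 100.39°  ·
  (3,6): δ = 55.60°  ✓
  (3,7): δ = 16.68°  ✓
  (4,5): δ = 146.04°  ·
  (4,6): δ = 101.25°  ·
  (4,7): δ = 62.33°  ✓
  (5,6): δ = 135.20°  ·
  (5,7): δ = 96.29°  ·
  (6,7): δ = 141.09°  ·
antipodal pairs: 13

count = 13; pairs: (0,3), (0,4), (0,5), (1,4), (1,5), (1,6), (1,7), (2,5), (2,6), (2,7), (3,6), (3,7), (4,7)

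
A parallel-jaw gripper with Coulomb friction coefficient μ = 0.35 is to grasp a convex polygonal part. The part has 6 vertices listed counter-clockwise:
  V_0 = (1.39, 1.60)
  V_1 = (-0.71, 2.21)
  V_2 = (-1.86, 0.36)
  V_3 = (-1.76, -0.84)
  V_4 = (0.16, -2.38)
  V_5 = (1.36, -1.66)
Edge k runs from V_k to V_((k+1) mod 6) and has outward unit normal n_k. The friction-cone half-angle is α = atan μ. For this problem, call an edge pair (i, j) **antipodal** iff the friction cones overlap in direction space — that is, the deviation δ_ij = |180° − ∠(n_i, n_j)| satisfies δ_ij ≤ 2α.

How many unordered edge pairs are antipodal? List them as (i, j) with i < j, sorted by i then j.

count = 4; pairs: (0,3), (1,4), (1,5), (2,5)

α = atan 0.35 = 19.29°;  2α = 38.58°
n_0 = (+0.2789, +0.9603)
n_1 = (-0.8493, +0.5279)
n_2 = (-0.9965, -0.0830)
n_3 = (-0.6257, -0.7801)
n_4 = (+0.5145, -0.8575)
n_5 = (+1.0000, -0.0092)
  (0,1): δ = 105.67°  ·
  (0,2): δ = 69.04°  ·
  (0,3): δ = 22.54°  ✓
  (0,4): δ = 47.16°  ·
  (0,5): δ = 105.67°  ·
  (1,2): δ = 143.37°  ·
  (1,3): δ = 96.87°  ·
  (1,4): δ = 27.17°  ✓
  (1,5): δ = 31.34°  ✓
  (2,3): δ = 133.50°  ·
  (2,4): δ = 63.80°  ·
  (2,5): δ = 5.29°  ✓
  (3,4): δ = 110.30°  ·
  (3,5): δ = 51.79°  ·
  (4,5): δ = 121.49°  ·
antipodal pairs: 4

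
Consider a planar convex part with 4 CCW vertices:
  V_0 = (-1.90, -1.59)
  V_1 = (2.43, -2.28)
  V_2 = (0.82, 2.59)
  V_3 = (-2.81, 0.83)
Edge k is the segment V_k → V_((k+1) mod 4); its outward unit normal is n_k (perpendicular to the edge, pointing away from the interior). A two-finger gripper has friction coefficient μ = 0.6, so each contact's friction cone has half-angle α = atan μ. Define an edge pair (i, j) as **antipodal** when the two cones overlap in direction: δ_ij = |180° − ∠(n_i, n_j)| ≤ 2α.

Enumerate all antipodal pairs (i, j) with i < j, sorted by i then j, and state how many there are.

α = atan 0.6 = 30.96°;  2α = 61.93°
n_0 = (-0.1574, -0.9875)
n_1 = (+0.9495, +0.3139)
n_2 = (-0.4363, +0.8998)
n_3 = (-0.9360, -0.3520)
  (0,1): δ = 62.65°  ·
  (0,2): δ = 34.92°  ✓
  (0,3): δ = 119.66°  ·
  (1,2): δ = 82.43°  ·
  (1,3): δ = 2.31°  ✓
  (2,3): δ = 95.26°  ·
antipodal pairs: 2

count = 2; pairs: (0,2), (1,3)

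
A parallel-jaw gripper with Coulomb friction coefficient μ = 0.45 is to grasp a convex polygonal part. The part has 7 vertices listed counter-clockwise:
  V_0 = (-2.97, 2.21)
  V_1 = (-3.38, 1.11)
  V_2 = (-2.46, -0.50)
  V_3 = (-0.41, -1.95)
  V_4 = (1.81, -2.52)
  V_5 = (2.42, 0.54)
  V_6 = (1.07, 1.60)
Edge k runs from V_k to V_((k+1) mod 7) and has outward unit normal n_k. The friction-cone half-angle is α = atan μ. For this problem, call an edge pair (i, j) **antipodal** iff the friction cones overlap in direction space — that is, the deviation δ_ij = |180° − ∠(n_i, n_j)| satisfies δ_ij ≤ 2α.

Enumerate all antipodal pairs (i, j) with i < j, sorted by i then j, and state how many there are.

α = atan 0.45 = 24.23°;  2α = 48.46°
n_0 = (-0.9370, +0.3493)
n_1 = (-0.8682, -0.4961)
n_2 = (-0.5775, -0.8164)
n_3 = (-0.2487, -0.9686)
n_4 = (+0.9807, -0.1955)
n_5 = (+0.6176, +0.7865)
n_6 = (+0.1493, +0.9888)
  (0,1): δ = 129.81°  ·
  (0,2): δ = 104.83°  ·
  (0,3): δ = 83.96°  ·
  (0,4): δ = 9.17°  ✓
  (0,5): δ = 72.30°  ·
  (0,6): δ = 101.86°  ·
  (1,2): δ = 155.02°  ·
  (1,3): δ = 134.14°  ·
  (1,4): δ = 41.02°  ✓
  (1,5): δ = 22.12°  ✓
  (1,6): δ = 51.67°  ·
  (2,3): δ = 159.13°  ·
  (2,4): δ = 66.00°  ·
  (2,5): δ = 2.87°  ✓
  (2,6): δ = 26.69°  ✓
  (3,4): δ = 86.87°  ·
  (3,5): δ = 23.74°  ✓
  (3,6): δ = 5.81°  ✓
  (4,5): δ = 116.86°  ·
  (4,6): δ = 87.31°  ·
  (5,6): δ = 150.45°  ·
antipodal pairs: 7

count = 7; pairs: (0,4), (1,4), (1,5), (2,5), (2,6), (3,5), (3,6)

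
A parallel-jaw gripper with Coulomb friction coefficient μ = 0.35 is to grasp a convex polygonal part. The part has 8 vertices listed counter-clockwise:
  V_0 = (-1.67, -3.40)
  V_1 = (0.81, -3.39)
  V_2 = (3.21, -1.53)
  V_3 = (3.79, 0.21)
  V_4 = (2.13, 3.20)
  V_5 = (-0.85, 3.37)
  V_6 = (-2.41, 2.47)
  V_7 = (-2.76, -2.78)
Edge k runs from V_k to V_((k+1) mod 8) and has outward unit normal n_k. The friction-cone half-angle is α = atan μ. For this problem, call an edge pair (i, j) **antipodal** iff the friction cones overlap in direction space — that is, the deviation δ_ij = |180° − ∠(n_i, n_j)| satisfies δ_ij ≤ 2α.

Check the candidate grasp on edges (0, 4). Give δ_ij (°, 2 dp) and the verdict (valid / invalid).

δ = 3.50°, valid

α = atan 0.35 = 19.29°;  2α = 38.58°
edge 0: e_0 = (+2.48, +0.01);  n_0 = (+0.0040, -1.0000)
edge 4: e_4 = (-2.98, +0.17);  n_4 = (+0.0570, +0.9984)
∠(n_0, n_4) = 176.50°
δ = |180° − 176.50°| = 3.50°
3.50° ≤ 2α = 38.58°  →  valid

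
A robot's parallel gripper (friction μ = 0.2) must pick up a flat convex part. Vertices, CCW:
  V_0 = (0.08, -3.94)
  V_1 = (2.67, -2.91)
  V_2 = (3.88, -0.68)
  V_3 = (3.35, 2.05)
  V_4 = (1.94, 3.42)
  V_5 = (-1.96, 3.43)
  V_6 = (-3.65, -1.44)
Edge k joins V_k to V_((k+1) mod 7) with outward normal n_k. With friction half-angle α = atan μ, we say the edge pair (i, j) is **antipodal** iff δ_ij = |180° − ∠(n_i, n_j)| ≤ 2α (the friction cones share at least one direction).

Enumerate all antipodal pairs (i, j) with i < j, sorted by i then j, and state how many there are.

α = atan 0.2 = 11.31°;  2α = 22.62°
n_0 = (+0.3695, -0.9292)
n_1 = (+0.8789, -0.4769)
n_2 = (+0.9817, +0.1906)
n_3 = (+0.6969, +0.7172)
n_4 = (+0.0026, +1.0000)
n_5 = (-0.9447, +0.3278)
n_6 = (-0.5568, -0.8307)
  (0,1): δ = 140.17°  ·
  (0,2): δ = 100.70°  ·
  (0,3): δ = 65.86°  ·
  (0,4): δ = 21.83°  ✓
  (0,5): δ = 49.18°  ·
  (0,6): δ = 124.48°  ·
  (1,2): δ = 140.53°  ·
  (1,3): δ = 105.69°  ·
  (1,4): δ = 61.66°  ·
  (1,5): δ = 9.35°  ✓
  (1,6): δ = 84.65°  ·
  (2,3): δ = 145.16°  ·
  (2,4): δ = 101.13°  ·
  (2,5): δ = 30.12°  ·
  (2,6): δ = 45.18°  ·
  (3,4): δ = 135.97°  ·
  (3,5): δ = 64.96°  ·
  (3,6): δ = 10.34°  ✓
  (4,5): δ = 108.99°  ·
  (4,6): δ = 33.68°  ·
  (5,6): δ = 104.69°  ·
antipodal pairs: 3

count = 3; pairs: (0,4), (1,5), (3,6)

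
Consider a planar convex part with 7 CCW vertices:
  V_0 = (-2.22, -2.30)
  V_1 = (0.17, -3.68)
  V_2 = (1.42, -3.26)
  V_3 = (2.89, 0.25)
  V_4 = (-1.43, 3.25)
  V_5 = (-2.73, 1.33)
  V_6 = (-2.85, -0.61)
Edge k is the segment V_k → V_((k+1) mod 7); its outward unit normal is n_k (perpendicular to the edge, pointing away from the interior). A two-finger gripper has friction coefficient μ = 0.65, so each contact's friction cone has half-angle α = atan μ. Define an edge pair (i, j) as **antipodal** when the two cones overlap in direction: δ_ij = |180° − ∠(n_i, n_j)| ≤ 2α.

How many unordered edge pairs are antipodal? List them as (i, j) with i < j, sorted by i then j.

α = atan 0.65 = 33.02°;  2α = 66.05°
n_0 = (-0.5000, -0.8660)
n_1 = (+0.3185, -0.9479)
n_2 = (+0.9224, -0.3863)
n_3 = (+0.5704, +0.8214)
n_4 = (-0.8280, +0.5607)
n_5 = (-0.9981, +0.0617)
n_6 = (-0.9370, -0.3493)
  (0,1): δ = 131.43°  ·
  (0,2): δ = 82.72°  ·
  (0,3): δ = 4.78°  ✓
  (0,4): δ = 85.90°  ·
  (0,5): δ = 116.46°  ·
  (0,6): δ = 140.45°  ·
  (1,2): δ = 131.30°  ·
  (1,3): δ = 53.35°  ✓
  (1,4): δ = 37.33°  ✓
  (1,5): δ = 67.89°  ·
  (1,6): δ = 91.87°  ·
  (2,3): δ = 102.05°  ·
  (2,4): δ = 11.38°  ✓
  (2,5): δ = 19.18°  ✓
  (2,6): δ = 43.17°  ✓
  (3,4): δ = 89.32°  ·
  (3,5): δ = 58.76°  ✓
  (3,6): δ = 34.78°  ✓
  (4,5): δ = 149.44°  ·
  (4,6): δ = 125.45°  ·
  (5,6): δ = 156.02°  ·
antipodal pairs: 8

count = 8; pairs: (0,3), (1,3), (1,4), (2,4), (2,5), (2,6), (3,5), (3,6)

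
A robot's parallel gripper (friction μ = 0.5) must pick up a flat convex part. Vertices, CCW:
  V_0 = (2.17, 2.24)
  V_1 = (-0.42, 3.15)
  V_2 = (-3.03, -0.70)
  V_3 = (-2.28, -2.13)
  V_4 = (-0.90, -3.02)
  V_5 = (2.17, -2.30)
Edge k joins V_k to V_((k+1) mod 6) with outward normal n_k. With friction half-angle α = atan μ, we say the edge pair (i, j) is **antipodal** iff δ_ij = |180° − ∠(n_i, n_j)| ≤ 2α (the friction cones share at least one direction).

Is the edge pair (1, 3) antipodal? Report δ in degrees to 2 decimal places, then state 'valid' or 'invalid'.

α = atan 0.5 = 26.57°;  2α = 53.13°
edge 1: e_1 = (-2.61, -3.85);  n_1 = (-0.8277, +0.5611)
edge 3: e_3 = (+1.38, -0.89);  n_3 = (-0.5420, -0.8404)
∠(n_1, n_3) = 91.32°
δ = |180° − 91.32°| = 88.68°
88.68° > 2α = 53.13°  →  invalid

δ = 88.68°, invalid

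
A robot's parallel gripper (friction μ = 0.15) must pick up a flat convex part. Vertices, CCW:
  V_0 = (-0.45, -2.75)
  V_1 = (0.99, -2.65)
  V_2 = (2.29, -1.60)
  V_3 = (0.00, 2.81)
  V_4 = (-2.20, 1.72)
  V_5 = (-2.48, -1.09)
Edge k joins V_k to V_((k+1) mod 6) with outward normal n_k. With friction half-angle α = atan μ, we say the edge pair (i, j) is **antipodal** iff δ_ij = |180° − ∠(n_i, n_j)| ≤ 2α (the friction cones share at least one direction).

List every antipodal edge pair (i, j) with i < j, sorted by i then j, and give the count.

α = atan 0.15 = 8.53°;  2α = 17.06°
n_0 = (+0.0693, -0.9976)
n_1 = (+0.6283, -0.7779)
n_2 = (+0.8875, +0.4608)
n_3 = (-0.4440, +0.8961)
n_4 = (-0.9951, +0.0992)
n_5 = (-0.6330, -0.7741)
  (0,1): δ = 145.04°  ·
  (0,2): δ = 66.53°  ·
  (0,3): δ = 22.38°  ·
  (0,4): δ = 80.34°  ·
  (0,5): δ = 136.75°  ·
  (1,2): δ = 101.49°  ·
  (1,3): δ = 12.57°  ✓
  (1,4): δ = 45.38°  ·
  (1,5): δ = 101.80°  ·
  (2,3): δ = 91.09°  ·
  (2,4): δ = 33.13°  ·
  (2,5): δ = 23.28°  ·
  (3,4): δ = 122.05°  ·
  (3,5): δ = 65.63°  ·
  (4,5): δ = 123.58°  ·
antipodal pairs: 1

count = 1; pairs: (1,3)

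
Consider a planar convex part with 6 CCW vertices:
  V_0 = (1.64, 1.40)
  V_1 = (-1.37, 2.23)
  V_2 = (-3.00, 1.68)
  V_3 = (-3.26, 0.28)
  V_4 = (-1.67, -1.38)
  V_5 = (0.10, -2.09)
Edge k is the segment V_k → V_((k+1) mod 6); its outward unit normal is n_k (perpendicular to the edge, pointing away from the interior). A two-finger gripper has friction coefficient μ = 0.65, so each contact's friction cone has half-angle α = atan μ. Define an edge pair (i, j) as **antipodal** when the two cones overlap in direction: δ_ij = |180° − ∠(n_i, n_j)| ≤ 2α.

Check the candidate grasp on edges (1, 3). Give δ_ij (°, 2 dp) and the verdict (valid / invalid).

α = atan 0.65 = 33.02°;  2α = 66.05°
edge 1: e_1 = (-1.63, -0.55);  n_1 = (-0.3197, +0.9475)
edge 3: e_3 = (+1.59, -1.66);  n_3 = (-0.7222, -0.6917)
∠(n_1, n_3) = 115.12°
δ = |180° − 115.12°| = 64.88°
64.88° ≤ 2α = 66.05°  →  valid

δ = 64.88°, valid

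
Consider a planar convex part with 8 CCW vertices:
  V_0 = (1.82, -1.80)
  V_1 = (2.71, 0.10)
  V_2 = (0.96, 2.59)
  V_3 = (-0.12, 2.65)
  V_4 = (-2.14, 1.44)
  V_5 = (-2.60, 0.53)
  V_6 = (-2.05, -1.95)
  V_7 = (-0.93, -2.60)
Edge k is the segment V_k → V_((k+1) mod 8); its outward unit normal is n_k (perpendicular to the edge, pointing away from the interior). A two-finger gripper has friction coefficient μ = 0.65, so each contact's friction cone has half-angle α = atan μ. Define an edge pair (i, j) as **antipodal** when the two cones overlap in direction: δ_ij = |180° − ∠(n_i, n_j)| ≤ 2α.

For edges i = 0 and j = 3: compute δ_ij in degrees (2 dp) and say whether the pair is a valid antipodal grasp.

δ = 33.98°, valid

α = atan 0.65 = 33.02°;  2α = 66.05°
edge 0: e_0 = (+0.89, +1.90);  n_0 = (+0.9056, -0.4242)
edge 3: e_3 = (-2.02, -1.21);  n_3 = (-0.5139, +0.8579)
∠(n_0, n_3) = 146.02°
δ = |180° − 146.02°| = 33.98°
33.98° ≤ 2α = 66.05°  →  valid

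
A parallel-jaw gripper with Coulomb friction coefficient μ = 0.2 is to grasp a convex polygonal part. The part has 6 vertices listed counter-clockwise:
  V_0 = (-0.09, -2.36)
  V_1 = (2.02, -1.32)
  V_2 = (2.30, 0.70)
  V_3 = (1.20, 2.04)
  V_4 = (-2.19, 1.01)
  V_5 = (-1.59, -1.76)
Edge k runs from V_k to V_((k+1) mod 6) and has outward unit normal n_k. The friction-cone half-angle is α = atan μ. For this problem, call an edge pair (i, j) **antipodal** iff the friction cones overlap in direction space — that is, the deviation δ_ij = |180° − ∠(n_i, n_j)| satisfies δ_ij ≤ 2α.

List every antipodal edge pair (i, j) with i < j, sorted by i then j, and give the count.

α = atan 0.2 = 11.31°;  2α = 22.62°
n_0 = (+0.4421, -0.8970)
n_1 = (+0.9905, -0.1373)
n_2 = (+0.7729, +0.6345)
n_3 = (-0.2907, +0.9568)
n_4 = (-0.9773, -0.2117)
n_5 = (-0.3714, -0.9285)
  (0,1): δ = 124.13°  ·
  (0,2): δ = 76.86°  ·
  (0,3): δ = 9.34°  ✓
  (0,4): δ = 75.98°  ·
  (0,5): δ = 131.96°  ·
  (1,2): δ = 132.73°  ·
  (1,3): δ = 65.21°  ·
  (1,4): δ = 20.11°  ✓
  (1,5): δ = 76.09°  ·
  (2,3): δ = 112.48°  ·
  (2,4): δ = 27.16°  ·
  (2,5): δ = 28.82°  ·
  (3,4): δ = 94.68°  ·
  (3,5): δ = 38.70°  ·
  (4,5): δ = 124.02°  ·
antipodal pairs: 2

count = 2; pairs: (0,3), (1,4)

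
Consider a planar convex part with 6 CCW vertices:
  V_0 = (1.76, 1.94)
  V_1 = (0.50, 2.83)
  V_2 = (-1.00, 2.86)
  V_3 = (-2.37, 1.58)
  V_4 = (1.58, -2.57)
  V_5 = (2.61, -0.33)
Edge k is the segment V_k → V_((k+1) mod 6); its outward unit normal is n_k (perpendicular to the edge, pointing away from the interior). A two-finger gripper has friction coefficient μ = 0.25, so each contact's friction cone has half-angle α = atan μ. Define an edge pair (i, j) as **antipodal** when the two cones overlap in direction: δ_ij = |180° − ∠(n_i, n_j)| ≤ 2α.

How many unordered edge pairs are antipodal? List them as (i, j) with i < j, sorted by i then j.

α = atan 0.25 = 14.04°;  2α = 28.07°
n_0 = (+0.5769, +0.8168)
n_1 = (+0.0200, +0.9998)
n_2 = (-0.6827, +0.7307)
n_3 = (-0.7243, -0.6894)
n_4 = (+0.9086, -0.4178)
n_5 = (+0.9365, +0.3507)
  (0,1): δ = 145.91°  ·
  (0,2): δ = 101.71°  ·
  (0,3): δ = 11.18°  ✓
  (0,4): δ = 100.54°  ·
  (0,5): δ = 145.76°  ·
  (1,2): δ = 135.80°  ·
  (1,3): δ = 45.27°  ·
  (1,4): δ = 66.45°  ·
  (1,5): δ = 111.67°  ·
  (2,3): δ = 89.47°  ·
  (2,4): δ = 22.25°  ✓
  (2,5): δ = 67.47°  ·
  (3,4): δ = 68.28°  ·
  (3,5): δ = 23.06°  ✓
  (4,5): δ = 134.78°  ·
antipodal pairs: 3

count = 3; pairs: (0,3), (2,4), (3,5)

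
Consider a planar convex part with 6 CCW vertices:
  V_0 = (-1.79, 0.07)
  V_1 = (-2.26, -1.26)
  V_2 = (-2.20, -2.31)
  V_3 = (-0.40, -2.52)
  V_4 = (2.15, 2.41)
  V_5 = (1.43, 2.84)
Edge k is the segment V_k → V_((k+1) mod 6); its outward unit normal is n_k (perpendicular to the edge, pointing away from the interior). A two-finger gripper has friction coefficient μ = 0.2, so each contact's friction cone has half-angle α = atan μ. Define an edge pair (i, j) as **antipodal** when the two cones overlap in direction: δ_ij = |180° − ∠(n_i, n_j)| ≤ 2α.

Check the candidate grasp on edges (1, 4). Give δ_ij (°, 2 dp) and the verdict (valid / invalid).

δ = 55.88°, invalid

α = atan 0.2 = 11.31°;  2α = 22.62°
edge 1: e_1 = (+0.06, -1.05);  n_1 = (-0.9984, -0.0570)
edge 4: e_4 = (-0.72, +0.43);  n_4 = (+0.5127, +0.8585)
∠(n_1, n_4) = 124.12°
δ = |180° − 124.12°| = 55.88°
55.88° > 2α = 22.62°  →  invalid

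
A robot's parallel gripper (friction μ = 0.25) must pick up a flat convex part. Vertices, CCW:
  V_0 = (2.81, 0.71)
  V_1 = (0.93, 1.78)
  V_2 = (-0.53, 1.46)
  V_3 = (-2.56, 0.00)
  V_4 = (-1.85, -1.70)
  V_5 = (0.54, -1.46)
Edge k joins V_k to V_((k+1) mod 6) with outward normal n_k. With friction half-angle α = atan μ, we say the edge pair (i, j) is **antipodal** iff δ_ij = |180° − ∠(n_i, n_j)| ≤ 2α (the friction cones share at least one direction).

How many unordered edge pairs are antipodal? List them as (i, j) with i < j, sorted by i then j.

count = 2; pairs: (1,4), (2,5)

α = atan 0.25 = 14.04°;  2α = 28.07°
n_0 = (+0.4946, +0.8691)
n_1 = (-0.2141, +0.9768)
n_2 = (-0.5839, +0.8118)
n_3 = (-0.9228, -0.3854)
n_4 = (+0.0999, -0.9950)
n_5 = (+0.6910, -0.7228)
  (0,1): δ = 137.99°  ·
  (0,2): δ = 114.63°  ·
  (0,3): δ = 37.69°  ·
  (0,4): δ = 35.38°  ·
  (0,5): δ = 73.36°  ·
  (1,2): δ = 156.64°  ·
  (1,3): δ = 79.69°  ·
  (1,4): δ = 6.63°  ✓
  (1,5): δ = 31.35°  ·
  (2,3): δ = 103.06°  ·
  (2,4): δ = 29.99°  ·
  (2,5): δ = 7.99°  ✓
  (3,4): δ = 106.93°  ·
  (3,5): δ = 68.96°  ·
  (4,5): δ = 142.02°  ·
antipodal pairs: 2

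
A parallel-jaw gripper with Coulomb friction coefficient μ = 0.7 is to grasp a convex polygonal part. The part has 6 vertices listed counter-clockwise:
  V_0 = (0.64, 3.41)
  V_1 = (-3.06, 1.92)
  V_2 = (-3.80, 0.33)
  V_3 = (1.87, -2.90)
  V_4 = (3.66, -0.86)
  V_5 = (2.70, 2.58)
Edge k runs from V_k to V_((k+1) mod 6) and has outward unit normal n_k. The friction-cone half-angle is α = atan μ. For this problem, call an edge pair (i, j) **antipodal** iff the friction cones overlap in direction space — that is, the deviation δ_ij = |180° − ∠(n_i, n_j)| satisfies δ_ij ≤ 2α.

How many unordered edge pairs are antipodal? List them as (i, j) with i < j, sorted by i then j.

count = 6; pairs: (0,2), (0,3), (1,3), (1,4), (2,4), (2,5)

α = atan 0.7 = 34.99°;  2α = 69.98°
n_0 = (-0.3736, +0.9276)
n_1 = (-0.9066, +0.4219)
n_2 = (-0.4950, -0.8689)
n_3 = (+0.7517, -0.6595)
n_4 = (+0.9632, +0.2688)
n_5 = (+0.3737, +0.9275)
  (0,1): δ = 136.89°  ·
  (0,2): δ = 51.60°  ✓
  (0,3): δ = 26.80°  ✓
  (0,4): δ = 83.66°  ·
  (0,5): δ = 136.12°  ·
  (1,2): δ = 94.71°  ·
  (1,3): δ = 16.31°  ✓
  (1,4): δ = 40.55°  ✓
  (1,5): δ = 93.01°  ·
  (2,3): δ = 101.60°  ·
  (2,4): δ = 44.74°  ✓
  (2,5): δ = 7.72°  ✓
  (3,4): δ = 123.14°  ·
  (3,5): δ = 70.68°  ·
  (4,5): δ = 127.54°  ·
antipodal pairs: 6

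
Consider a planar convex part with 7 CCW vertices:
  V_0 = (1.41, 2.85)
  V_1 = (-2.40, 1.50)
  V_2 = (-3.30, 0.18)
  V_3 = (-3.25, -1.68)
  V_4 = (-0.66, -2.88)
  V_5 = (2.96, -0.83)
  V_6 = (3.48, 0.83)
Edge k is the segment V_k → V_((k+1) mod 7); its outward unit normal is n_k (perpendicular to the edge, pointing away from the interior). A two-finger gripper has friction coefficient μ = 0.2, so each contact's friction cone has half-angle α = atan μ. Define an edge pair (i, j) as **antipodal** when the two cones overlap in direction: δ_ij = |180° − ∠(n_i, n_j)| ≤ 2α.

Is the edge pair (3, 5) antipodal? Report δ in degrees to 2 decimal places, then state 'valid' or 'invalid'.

δ = 82.53°, invalid

α = atan 0.2 = 11.31°;  2α = 22.62°
edge 3: e_3 = (+2.59, -1.20);  n_3 = (-0.4204, -0.9073)
edge 5: e_5 = (+0.52, +1.66);  n_5 = (+0.9543, -0.2989)
∠(n_3, n_5) = 97.47°
δ = |180° − 97.47°| = 82.53°
82.53° > 2α = 22.62°  →  invalid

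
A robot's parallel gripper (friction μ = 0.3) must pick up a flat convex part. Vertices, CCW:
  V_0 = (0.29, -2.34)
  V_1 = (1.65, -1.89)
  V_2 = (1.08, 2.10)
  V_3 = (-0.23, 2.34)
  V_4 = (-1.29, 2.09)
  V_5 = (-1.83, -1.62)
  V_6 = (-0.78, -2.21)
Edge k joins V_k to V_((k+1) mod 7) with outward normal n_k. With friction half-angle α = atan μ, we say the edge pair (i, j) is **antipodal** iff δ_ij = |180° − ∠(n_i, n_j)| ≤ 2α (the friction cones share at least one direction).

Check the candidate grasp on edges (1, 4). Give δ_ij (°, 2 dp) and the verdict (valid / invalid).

α = atan 0.3 = 16.70°;  2α = 33.40°
edge 1: e_1 = (-0.57, +3.99);  n_1 = (+0.9899, +0.1414)
edge 4: e_4 = (-0.54, -3.71);  n_4 = (-0.9896, +0.1440)
∠(n_1, n_4) = 163.59°
δ = |180° − 163.59°| = 16.41°
16.41° ≤ 2α = 33.40°  →  valid

δ = 16.41°, valid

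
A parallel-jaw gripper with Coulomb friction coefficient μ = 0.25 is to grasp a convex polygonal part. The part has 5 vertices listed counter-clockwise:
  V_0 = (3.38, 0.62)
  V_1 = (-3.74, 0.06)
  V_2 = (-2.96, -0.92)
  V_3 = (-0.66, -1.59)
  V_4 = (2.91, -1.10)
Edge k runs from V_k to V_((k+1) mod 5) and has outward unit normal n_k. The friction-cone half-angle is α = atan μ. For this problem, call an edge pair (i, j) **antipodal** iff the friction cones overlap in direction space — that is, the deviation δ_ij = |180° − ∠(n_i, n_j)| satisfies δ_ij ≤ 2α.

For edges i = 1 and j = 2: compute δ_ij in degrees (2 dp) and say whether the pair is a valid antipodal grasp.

δ = 144.76°, invalid

α = atan 0.25 = 14.04°;  2α = 28.07°
edge 1: e_1 = (+0.78, -0.98);  n_1 = (-0.7824, -0.6227)
edge 2: e_2 = (+2.30, -0.67);  n_2 = (-0.2797, -0.9601)
∠(n_1, n_2) = 35.24°
δ = |180° − 35.24°| = 144.76°
144.76° > 2α = 28.07°  →  invalid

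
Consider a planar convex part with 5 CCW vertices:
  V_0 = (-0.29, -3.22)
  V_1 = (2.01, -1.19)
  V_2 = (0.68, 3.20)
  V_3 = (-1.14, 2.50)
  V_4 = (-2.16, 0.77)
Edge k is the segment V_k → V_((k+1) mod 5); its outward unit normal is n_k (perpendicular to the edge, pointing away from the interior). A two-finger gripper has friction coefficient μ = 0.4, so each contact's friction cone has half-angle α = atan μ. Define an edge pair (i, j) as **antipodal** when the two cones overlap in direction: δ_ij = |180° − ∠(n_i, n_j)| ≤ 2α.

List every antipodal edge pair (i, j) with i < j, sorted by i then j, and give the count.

count = 3; pairs: (0,2), (0,3), (1,4)

α = atan 0.4 = 21.80°;  2α = 43.60°
n_0 = (+0.6617, -0.7497)
n_1 = (+0.9570, +0.2899)
n_2 = (-0.3590, +0.9333)
n_3 = (-0.8614, +0.5079)
n_4 = (-0.9055, -0.4244)
  (0,1): δ = 114.58°  ·
  (0,2): δ = 20.39°  ✓
  (0,3): δ = 18.04°  ✓
  (0,4): δ = 73.68°  ·
  (1,2): δ = 85.82°  ·
  (1,3): δ = 47.38°  ·
  (1,4): δ = 8.26°  ✓
  (2,3): δ = 141.56°  ·
  (2,4): δ = 85.93°  ·
  (3,4): δ = 124.37°  ·
antipodal pairs: 3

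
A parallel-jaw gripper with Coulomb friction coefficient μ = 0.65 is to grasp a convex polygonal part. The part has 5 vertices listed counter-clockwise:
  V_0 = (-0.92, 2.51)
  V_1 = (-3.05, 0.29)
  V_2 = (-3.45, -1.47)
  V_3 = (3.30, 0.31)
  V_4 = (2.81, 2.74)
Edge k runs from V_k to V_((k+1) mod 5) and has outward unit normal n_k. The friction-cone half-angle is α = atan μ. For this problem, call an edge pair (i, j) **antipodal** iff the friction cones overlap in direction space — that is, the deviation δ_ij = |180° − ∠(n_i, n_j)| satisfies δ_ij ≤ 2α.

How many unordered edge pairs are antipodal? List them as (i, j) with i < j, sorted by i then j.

count = 5; pairs: (0,2), (0,3), (1,2), (1,3), (2,4)

α = atan 0.65 = 33.02°;  2α = 66.05°
n_0 = (-0.7216, +0.6923)
n_1 = (-0.9751, +0.2216)
n_2 = (+0.2550, -0.9669)
n_3 = (+0.9803, +0.1977)
n_4 = (-0.0615, +0.9981)
  (0,1): δ = 148.99°  ·
  (0,2): δ = 31.41°  ✓
  (0,3): δ = 55.22°  ✓
  (0,4): δ = 137.34°  ·
  (1,2): δ = 62.42°  ✓
  (1,3): δ = 24.20°  ✓
  (1,4): δ = 106.33°  ·
  (2,3): δ = 93.37°  ·
  (2,4): δ = 11.24°  ✓
  (3,4): δ = 97.87°  ·
antipodal pairs: 5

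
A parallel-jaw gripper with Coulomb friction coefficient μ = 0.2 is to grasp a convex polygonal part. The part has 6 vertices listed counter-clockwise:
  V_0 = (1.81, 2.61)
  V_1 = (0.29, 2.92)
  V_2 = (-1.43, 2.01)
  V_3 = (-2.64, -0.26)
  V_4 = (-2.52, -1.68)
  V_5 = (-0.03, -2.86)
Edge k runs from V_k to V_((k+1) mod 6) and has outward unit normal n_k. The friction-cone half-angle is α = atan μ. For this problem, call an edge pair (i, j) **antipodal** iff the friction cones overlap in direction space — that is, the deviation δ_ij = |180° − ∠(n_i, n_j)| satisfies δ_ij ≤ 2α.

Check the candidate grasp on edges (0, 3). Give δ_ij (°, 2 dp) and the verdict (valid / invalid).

α = atan 0.2 = 11.31°;  2α = 22.62°
edge 0: e_0 = (-1.52, +0.31);  n_0 = (+0.1998, +0.9798)
edge 3: e_3 = (+0.12, -1.42);  n_3 = (-0.9964, -0.0842)
∠(n_0, n_3) = 106.36°
δ = |180° − 106.36°| = 73.64°
73.64° > 2α = 22.62°  →  invalid

δ = 73.64°, invalid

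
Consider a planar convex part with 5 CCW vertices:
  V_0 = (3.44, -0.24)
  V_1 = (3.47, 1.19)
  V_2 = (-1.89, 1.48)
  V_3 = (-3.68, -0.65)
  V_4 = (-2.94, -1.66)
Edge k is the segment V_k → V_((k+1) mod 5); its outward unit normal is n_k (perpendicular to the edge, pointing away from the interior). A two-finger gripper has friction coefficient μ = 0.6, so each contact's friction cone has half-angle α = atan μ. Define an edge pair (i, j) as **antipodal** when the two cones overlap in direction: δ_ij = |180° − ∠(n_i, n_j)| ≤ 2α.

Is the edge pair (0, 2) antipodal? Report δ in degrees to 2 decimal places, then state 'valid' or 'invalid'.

δ = 38.84°, valid

α = atan 0.6 = 30.96°;  2α = 61.93°
edge 0: e_0 = (+0.03, +1.43);  n_0 = (+0.9998, -0.0210)
edge 2: e_2 = (-1.79, -2.13);  n_2 = (-0.7656, +0.6434)
∠(n_0, n_2) = 141.16°
δ = |180° − 141.16°| = 38.84°
38.84° ≤ 2α = 61.93°  →  valid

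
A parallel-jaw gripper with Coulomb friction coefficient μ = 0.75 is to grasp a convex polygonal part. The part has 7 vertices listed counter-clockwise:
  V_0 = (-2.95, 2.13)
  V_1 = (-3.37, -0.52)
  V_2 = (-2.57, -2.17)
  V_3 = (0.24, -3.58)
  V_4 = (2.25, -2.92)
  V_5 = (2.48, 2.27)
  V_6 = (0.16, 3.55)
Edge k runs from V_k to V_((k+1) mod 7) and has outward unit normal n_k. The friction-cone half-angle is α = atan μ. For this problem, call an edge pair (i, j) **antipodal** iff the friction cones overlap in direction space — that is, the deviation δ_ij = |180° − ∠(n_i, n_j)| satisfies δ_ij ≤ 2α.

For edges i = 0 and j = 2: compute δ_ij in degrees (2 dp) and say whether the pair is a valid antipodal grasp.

δ = 107.64°, invalid

α = atan 0.75 = 36.87°;  2α = 73.74°
edge 0: e_0 = (-0.42, -2.65);  n_0 = (-0.9877, +0.1565)
edge 2: e_2 = (+2.81, -1.41);  n_2 = (-0.4485, -0.8938)
∠(n_0, n_2) = 72.36°
δ = |180° − 72.36°| = 107.64°
107.64° > 2α = 73.74°  →  invalid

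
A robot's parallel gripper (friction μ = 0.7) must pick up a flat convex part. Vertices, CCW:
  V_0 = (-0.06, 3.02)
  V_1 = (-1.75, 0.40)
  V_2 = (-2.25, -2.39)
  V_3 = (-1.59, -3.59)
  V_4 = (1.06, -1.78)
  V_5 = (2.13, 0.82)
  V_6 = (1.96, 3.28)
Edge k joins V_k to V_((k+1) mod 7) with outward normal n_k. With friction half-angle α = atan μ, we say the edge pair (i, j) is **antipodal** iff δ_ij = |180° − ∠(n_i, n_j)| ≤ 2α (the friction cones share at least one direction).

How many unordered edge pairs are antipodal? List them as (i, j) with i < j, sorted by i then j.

count = 11; pairs: (0,3), (0,4), (0,5), (1,3), (1,4), (1,5), (2,4), (2,5), (2,6), (3,6), (4,6)

α = atan 0.7 = 34.99°;  2α = 69.98°
n_0 = (-0.8403, +0.5421)
n_1 = (-0.9843, +0.1764)
n_2 = (-0.8762, -0.4819)
n_3 = (+0.5640, -0.8258)
n_4 = (+0.9248, -0.3806)
n_5 = (+0.9976, +0.0689)
n_6 = (-0.1277, +0.9918)
  (0,1): δ = 157.34°  ·
  (0,2): δ = 118.37°  ·
  (0,3): δ = 22.84°  ✓
  (0,4): δ = 10.45°  ✓
  (0,5): δ = 36.78°  ✓
  (0,6): δ = 130.16°  ·
  (1,2): δ = 141.03°  ·
  (1,3): δ = 45.51°  ✓
  (1,4): δ = 12.21°  ✓
  (1,5): δ = 14.11°  ✓
  (1,6): δ = 107.49°  ·
  (2,3): δ = 84.48°  ·
  (2,4): δ = 51.18°  ✓
  (2,5): δ = 24.86°  ✓
  (2,6): δ = 68.52°  ✓
  (3,4): δ = 146.70°  ·
  (3,5): δ = 120.38°  ·
  (3,6): δ = 27.00°  ✓
  (4,5): δ = 153.68°  ·
  (4,6): δ = 60.30°  ✓
  (5,6): δ = 86.62°  ·
antipodal pairs: 11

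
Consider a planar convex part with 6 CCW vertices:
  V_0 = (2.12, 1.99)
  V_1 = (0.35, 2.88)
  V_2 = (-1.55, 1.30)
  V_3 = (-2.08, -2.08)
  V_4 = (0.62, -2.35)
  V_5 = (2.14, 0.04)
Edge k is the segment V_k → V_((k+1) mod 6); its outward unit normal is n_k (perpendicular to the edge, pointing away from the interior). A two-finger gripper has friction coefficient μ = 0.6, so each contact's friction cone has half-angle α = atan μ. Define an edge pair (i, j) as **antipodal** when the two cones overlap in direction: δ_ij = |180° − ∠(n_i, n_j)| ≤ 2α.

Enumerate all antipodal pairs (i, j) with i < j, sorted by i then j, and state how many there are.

α = atan 0.6 = 30.96°;  2α = 61.93°
n_0 = (+0.4492, +0.8934)
n_1 = (-0.6394, +0.7689)
n_2 = (-0.9879, +0.1549)
n_3 = (-0.0995, -0.9950)
n_4 = (+0.8438, -0.5366)
n_5 = (+0.9999, +0.0103)
  (0,1): δ = 113.56°  ·
  (0,2): δ = 72.22°  ·
  (0,3): δ = 20.98°  ✓
  (0,4): δ = 84.24°  ·
  (0,5): δ = 117.28°  ·
  (1,2): δ = 138.66°  ·
  (1,3): δ = 45.46°  ✓
  (1,4): δ = 17.80°  ✓
  (1,5): δ = 50.84°  ✓
  (2,3): δ = 86.80°  ·
  (2,4): δ = 23.54°  ✓
  (2,5): δ = 9.50°  ✓
  (3,4): δ = 116.75°  ·
  (3,5): δ = 83.70°  ·
  (4,5): δ = 146.96°  ·
antipodal pairs: 6

count = 6; pairs: (0,3), (1,3), (1,4), (1,5), (2,4), (2,5)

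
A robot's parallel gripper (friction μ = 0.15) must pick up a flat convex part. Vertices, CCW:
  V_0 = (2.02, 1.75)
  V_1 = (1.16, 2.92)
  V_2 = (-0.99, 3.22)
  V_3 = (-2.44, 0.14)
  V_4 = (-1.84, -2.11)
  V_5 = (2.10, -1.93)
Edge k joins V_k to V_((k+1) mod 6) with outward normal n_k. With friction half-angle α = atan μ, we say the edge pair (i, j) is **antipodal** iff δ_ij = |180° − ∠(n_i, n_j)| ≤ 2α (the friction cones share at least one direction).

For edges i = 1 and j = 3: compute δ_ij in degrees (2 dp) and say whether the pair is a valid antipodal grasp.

δ = 67.13°, invalid

α = atan 0.15 = 8.53°;  2α = 17.06°
edge 1: e_1 = (-2.15, +0.30);  n_1 = (+0.1382, +0.9904)
edge 3: e_3 = (+0.60, -2.25);  n_3 = (-0.9662, -0.2577)
∠(n_1, n_3) = 112.87°
δ = |180° − 112.87°| = 67.13°
67.13° > 2α = 17.06°  →  invalid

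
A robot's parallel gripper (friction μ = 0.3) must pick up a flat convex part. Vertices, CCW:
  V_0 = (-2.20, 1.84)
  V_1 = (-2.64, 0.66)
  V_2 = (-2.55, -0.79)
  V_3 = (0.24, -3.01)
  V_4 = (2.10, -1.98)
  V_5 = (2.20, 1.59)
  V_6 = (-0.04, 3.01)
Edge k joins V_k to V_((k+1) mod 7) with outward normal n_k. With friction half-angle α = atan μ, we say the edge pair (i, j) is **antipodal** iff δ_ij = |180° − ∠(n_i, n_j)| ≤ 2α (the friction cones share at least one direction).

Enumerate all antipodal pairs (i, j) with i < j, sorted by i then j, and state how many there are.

count = 4; pairs: (0,4), (1,4), (2,5), (3,6)

α = atan 0.3 = 16.70°;  2α = 33.40°
n_0 = (-0.9370, +0.3494)
n_1 = (-0.9981, -0.0619)
n_2 = (-0.6226, -0.7825)
n_3 = (+0.4844, -0.8748)
n_4 = (+0.9996, -0.0280)
n_5 = (+0.5354, +0.8446)
n_6 = (-0.4763, +0.8793)
  (0,1): δ = 156.00°  ·
  (0,2): δ = 108.06°  ·
  (0,3): δ = 40.57°  ·
  (0,4): δ = 18.85°  ✓
  (0,5): δ = 78.08°  ·
  (0,6): δ = 138.89°  ·
  (1,2): δ = 132.06°  ·
  (1,3): δ = 64.58°  ·
  (1,4): δ = 5.16°  ✓
  (1,5): δ = 54.08°  ·
  (1,6): δ = 114.89°  ·
  (2,3): δ = 112.51°  ·
  (2,4): δ = 53.10°  ·
  (2,5): δ = 6.14°  ✓
  (2,6): δ = 66.95°  ·
  (3,4): δ = 120.58°  ·
  (3,5): δ = 61.35°  ·
  (3,6): δ = 0.53°  ✓
  (4,5): δ = 120.77°  ·
  (4,6): δ = 59.95°  ·
  (5,6): δ = 119.19°  ·
antipodal pairs: 4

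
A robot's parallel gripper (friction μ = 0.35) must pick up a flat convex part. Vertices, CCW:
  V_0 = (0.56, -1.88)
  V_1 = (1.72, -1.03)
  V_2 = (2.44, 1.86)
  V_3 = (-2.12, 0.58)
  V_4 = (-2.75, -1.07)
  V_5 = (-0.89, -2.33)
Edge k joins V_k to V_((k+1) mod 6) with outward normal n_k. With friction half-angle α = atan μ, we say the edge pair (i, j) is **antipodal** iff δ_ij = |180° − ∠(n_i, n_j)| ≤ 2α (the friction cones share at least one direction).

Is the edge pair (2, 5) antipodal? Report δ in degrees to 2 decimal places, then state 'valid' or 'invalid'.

δ = 1.56°, valid

α = atan 0.35 = 19.29°;  2α = 38.58°
edge 2: e_2 = (-4.56, -1.28);  n_2 = (-0.2703, +0.9628)
edge 5: e_5 = (+1.45, +0.45);  n_5 = (+0.2964, -0.9551)
∠(n_2, n_5) = 178.44°
δ = |180° − 178.44°| = 1.56°
1.56° ≤ 2α = 38.58°  →  valid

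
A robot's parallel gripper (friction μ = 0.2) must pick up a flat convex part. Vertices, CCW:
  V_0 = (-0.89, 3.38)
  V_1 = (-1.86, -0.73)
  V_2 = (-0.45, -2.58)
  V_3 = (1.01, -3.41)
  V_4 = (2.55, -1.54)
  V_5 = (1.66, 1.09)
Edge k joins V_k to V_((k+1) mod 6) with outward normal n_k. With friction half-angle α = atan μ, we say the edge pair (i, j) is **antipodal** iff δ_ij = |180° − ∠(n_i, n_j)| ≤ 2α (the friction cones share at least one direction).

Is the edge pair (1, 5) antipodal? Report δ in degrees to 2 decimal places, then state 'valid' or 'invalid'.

α = atan 0.2 = 11.31°;  2α = 22.62°
edge 1: e_1 = (+1.41, -1.85);  n_1 = (-0.7953, -0.6062)
edge 5: e_5 = (-2.55, +2.29);  n_5 = (+0.6682, +0.7440)
∠(n_1, n_5) = 169.24°
δ = |180° − 169.24°| = 10.76°
10.76° ≤ 2α = 22.62°  →  valid

δ = 10.76°, valid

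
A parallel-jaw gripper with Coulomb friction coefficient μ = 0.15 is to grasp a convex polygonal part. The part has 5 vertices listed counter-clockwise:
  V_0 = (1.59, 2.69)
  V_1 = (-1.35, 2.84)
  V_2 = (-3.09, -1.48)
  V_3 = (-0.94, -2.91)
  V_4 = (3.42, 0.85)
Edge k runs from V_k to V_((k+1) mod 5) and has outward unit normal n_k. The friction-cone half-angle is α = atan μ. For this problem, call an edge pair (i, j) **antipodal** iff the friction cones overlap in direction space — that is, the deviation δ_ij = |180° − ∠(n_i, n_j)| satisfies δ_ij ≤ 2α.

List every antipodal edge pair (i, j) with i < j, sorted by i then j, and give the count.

α = atan 0.15 = 8.53°;  2α = 17.06°
n_0 = (+0.0510, +0.9987)
n_1 = (-0.9276, +0.3736)
n_2 = (-0.5538, -0.8326)
n_3 = (+0.6531, -0.7573)
n_4 = (+0.7090, +0.7052)
  (0,1): δ = 109.02°  ·
  (0,2): δ = 30.71°  ·
  (0,3): δ = 43.69°  ·
  (0,4): δ = 137.76°  ·
  (1,2): δ = 101.69°  ·
  (1,3): δ = 27.29°  ·
  (1,4): δ = 66.78°  ·
  (2,3): δ = 105.60°  ·
  (2,4): δ = 11.53°  ✓
  (3,4): δ = 85.93°  ·
antipodal pairs: 1

count = 1; pairs: (2,4)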